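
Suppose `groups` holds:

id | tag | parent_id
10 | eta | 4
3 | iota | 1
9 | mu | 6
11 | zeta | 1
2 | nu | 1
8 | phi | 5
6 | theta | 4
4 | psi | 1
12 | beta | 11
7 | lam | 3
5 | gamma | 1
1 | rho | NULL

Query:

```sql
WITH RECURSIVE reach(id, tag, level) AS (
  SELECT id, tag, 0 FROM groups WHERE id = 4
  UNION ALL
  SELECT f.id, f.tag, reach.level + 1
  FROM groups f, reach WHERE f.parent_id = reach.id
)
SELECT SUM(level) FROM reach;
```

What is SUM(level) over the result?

Base: id=4 (psi) at level 0.
Iteration 1: rows with parent_id in {4} -> theta (id 6, level 1), eta (id 10, level 1).
Iteration 2: rows with parent_id in {6,10} -> mu (id 9, level 2).
Iteration 3: no rows with parent_id in {9}; recursion stops.
SUM(level) = 0 + 1 + 1 + 2 = 4.

4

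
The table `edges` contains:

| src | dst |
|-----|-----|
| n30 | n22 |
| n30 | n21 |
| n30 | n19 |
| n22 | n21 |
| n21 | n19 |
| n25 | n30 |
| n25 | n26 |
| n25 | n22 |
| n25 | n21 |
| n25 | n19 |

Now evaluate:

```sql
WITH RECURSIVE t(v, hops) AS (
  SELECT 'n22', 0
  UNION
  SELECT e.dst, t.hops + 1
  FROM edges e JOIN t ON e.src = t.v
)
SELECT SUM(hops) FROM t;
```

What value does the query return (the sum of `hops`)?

Base: (n22, hops=0).
Iteration 1: edges from {n22} -> (n21, hops=1).
Iteration 2: edges from {n21} -> (n19, hops=2).
Iteration 3: no outgoing edges from {n19}; recursion stops.
SUM(hops) = 0 + 1 + 2 = 3.

3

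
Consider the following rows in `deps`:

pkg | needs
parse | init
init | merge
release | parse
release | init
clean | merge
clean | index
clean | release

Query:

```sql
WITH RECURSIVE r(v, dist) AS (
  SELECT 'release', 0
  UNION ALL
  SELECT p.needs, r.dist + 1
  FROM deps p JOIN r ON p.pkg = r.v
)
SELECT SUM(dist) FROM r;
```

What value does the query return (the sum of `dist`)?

9

Base: (release, dist=0).
Iteration 1: edges from {release} -> (init, dist=1), (parse, dist=1).
Iteration 2: edges from {init,parse} -> (init, dist=2), (merge, dist=2).
Iteration 3: edges from {init,merge} -> (merge, dist=3).
Iteration 4: no outgoing edges from {merge}; recursion stops.
SUM(dist) = 0 + 1 + 1 + 2 + 2 + 3 = 9.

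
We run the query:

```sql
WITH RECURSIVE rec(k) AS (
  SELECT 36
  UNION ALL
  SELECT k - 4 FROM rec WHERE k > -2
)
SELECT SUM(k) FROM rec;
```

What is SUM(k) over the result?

176

Base: k=36.
Iteration 1: 36 > -2 holds -> k = 36 - 4 = 32.
Iteration 2: 32 > -2 holds -> k = 32 - 4 = 28.
Iteration 3: 28 > -2 holds -> k = 28 - 4 = 24.
Iteration 4: 24 > -2 holds -> k = 24 - 4 = 20.
Iteration 5: 20 > -2 holds -> k = 20 - 4 = 16.
Iteration 6: 16 > -2 holds -> k = 16 - 4 = 12.
Iteration 7: 12 > -2 holds -> k = 12 - 4 = 8.
Iteration 8: 8 > -2 holds -> k = 8 - 4 = 4.
Iteration 9: 4 > -2 holds -> k = 4 - 4 = 0.
Iteration 10: 0 > -2 holds -> k = 0 - 4 = -4.
Iteration 11: -4 > -2 fails; recursion stops.
SUM(k) = 36 + 32 + 28 + 24 + 20 + 16 + 12 + 8 + 4 + 0 + -4 = 176.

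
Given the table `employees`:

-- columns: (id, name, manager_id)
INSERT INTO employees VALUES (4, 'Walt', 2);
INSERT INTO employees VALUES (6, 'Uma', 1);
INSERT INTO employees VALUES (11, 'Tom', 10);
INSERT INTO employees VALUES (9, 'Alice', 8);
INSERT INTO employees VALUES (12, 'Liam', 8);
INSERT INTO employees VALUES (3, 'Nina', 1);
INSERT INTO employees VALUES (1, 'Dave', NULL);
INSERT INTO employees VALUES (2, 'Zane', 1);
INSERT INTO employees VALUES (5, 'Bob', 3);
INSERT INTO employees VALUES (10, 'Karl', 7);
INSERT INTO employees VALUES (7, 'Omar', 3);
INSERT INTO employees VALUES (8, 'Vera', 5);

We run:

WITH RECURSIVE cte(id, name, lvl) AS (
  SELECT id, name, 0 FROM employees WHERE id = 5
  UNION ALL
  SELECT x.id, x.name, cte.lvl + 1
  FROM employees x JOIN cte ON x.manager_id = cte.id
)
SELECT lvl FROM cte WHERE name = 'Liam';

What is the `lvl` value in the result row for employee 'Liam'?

Base: id=5 (Bob) at lvl 0.
Iteration 1: rows with manager_id in {5} -> Vera (id 8, lvl 1).
Iteration 2: rows with manager_id in {8} -> Alice (id 9, lvl 2), Liam (id 12, lvl 2).
Iteration 3: no rows with manager_id in {9,12}; recursion stops.

2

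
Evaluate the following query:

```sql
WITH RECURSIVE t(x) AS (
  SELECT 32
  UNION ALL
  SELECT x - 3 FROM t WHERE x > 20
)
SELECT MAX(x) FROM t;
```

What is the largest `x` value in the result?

32

Base: x=32.
Iteration 1: 32 > 20 holds -> x = 32 - 3 = 29.
Iteration 2: 29 > 20 holds -> x = 29 - 3 = 26.
Iteration 3: 26 > 20 holds -> x = 26 - 3 = 23.
Iteration 4: 23 > 20 holds -> x = 23 - 3 = 20.
Iteration 5: 20 > 20 fails; recursion stops.
x values: 32, 29, 26, 23, 20; the maximum is 32.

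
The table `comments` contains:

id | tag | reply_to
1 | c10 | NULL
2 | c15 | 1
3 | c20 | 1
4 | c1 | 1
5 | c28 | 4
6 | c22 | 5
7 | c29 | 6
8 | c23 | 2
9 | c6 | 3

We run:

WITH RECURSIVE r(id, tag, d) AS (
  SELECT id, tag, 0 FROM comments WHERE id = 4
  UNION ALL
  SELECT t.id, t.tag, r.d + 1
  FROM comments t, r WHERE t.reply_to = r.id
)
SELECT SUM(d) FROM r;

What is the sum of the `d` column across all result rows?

6

Base: id=4 (c1) at d 0.
Iteration 1: rows with reply_to in {4} -> c28 (id 5, d 1).
Iteration 2: rows with reply_to in {5} -> c22 (id 6, d 2).
Iteration 3: rows with reply_to in {6} -> c29 (id 7, d 3).
Iteration 4: no rows with reply_to in {7}; recursion stops.
SUM(d) = 0 + 1 + 2 + 3 = 6.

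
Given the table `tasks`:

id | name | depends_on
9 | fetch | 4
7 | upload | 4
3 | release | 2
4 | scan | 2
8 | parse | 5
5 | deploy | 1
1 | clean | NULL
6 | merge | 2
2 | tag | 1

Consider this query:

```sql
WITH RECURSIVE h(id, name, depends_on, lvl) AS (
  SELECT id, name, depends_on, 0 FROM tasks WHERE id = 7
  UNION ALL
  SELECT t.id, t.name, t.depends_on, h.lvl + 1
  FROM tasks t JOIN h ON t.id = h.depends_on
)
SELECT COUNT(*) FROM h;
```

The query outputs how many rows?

4

Base: id=7 (upload), depends_on=4, lvl 0.
Iteration 1: join on id=4 -> scan (id 4, depends_on=2, lvl 1).
Iteration 2: join on id=2 -> tag (id 2, depends_on=1, lvl 2).
Iteration 3: join on id=1 -> clean (id 1, depends_on=NULL, lvl 3).
Iteration 4: depends_on is NULL; no match; recursion stops.
Total rows emitted: 4.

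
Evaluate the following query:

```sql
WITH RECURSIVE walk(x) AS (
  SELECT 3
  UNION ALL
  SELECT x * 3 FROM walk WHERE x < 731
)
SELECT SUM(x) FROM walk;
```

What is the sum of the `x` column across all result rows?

3279

Base: x=3.
Iteration 1: 3 < 731 holds -> x = 3 * 3 = 9.
Iteration 2: 9 < 731 holds -> x = 9 * 3 = 27.
Iteration 3: 27 < 731 holds -> x = 27 * 3 = 81.
Iteration 4: 81 < 731 holds -> x = 81 * 3 = 243.
Iteration 5: 243 < 731 holds -> x = 243 * 3 = 729.
Iteration 6: 729 < 731 holds -> x = 729 * 3 = 2187.
Iteration 7: 2187 < 731 fails; recursion stops.
SUM(x) = 3 + 9 + 27 + 81 + 243 + 729 + 2187 = 3279.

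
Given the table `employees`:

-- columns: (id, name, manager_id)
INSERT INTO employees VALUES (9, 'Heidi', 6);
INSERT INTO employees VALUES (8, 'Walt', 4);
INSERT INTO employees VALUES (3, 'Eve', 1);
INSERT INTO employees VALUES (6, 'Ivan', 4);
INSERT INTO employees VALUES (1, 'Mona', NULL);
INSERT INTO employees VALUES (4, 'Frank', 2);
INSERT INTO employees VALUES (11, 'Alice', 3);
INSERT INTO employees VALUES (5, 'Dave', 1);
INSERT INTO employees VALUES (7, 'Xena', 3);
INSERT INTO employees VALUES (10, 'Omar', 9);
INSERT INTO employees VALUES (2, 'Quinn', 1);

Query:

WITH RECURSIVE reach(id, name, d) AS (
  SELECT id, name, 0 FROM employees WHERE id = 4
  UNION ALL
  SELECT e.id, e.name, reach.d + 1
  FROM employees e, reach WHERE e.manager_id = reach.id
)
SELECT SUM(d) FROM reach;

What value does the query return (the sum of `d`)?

Base: id=4 (Frank) at d 0.
Iteration 1: rows with manager_id in {4} -> Ivan (id 6, d 1), Walt (id 8, d 1).
Iteration 2: rows with manager_id in {6,8} -> Heidi (id 9, d 2).
Iteration 3: rows with manager_id in {9} -> Omar (id 10, d 3).
Iteration 4: no rows with manager_id in {10}; recursion stops.
SUM(d) = 0 + 1 + 1 + 2 + 3 = 7.

7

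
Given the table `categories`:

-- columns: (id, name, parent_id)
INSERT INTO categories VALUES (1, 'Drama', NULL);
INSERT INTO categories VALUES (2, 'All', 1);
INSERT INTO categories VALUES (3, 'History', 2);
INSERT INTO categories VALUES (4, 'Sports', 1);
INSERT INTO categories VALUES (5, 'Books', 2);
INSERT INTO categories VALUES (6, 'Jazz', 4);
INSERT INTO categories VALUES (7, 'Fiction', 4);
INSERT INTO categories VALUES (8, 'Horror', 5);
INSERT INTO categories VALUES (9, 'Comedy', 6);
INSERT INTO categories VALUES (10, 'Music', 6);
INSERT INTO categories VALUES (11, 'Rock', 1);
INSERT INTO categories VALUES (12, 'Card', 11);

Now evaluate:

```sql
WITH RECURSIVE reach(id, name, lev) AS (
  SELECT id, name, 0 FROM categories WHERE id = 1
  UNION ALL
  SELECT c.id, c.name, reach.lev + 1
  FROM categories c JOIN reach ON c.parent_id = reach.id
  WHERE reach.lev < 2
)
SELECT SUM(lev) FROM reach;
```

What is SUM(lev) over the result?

13

Base: id=1 (Drama) at lev 0.
Iteration 1: rows with parent_id in {1} -> All (id 2, lev 1), Sports (id 4, lev 1), Rock (id 11, lev 1).
Iteration 2: rows with parent_id in {2,4,11} -> History (id 3, lev 2), Books (id 5, lev 2), Jazz (id 6, lev 2), Fiction (id 7, lev 2), Card (id 12, lev 2).
Iteration 3: lev < 2 fails for all current rows; recursion stops.
SUM(lev) = 0 + 1 + 1 + 1 + 2 + 2 + 2 + 2 + 2 = 13.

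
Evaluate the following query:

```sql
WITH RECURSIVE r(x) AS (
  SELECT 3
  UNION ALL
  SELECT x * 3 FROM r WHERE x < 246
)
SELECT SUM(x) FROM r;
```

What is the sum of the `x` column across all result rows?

1092

Base: x=3.
Iteration 1: 3 < 246 holds -> x = 3 * 3 = 9.
Iteration 2: 9 < 246 holds -> x = 9 * 3 = 27.
Iteration 3: 27 < 246 holds -> x = 27 * 3 = 81.
Iteration 4: 81 < 246 holds -> x = 81 * 3 = 243.
Iteration 5: 243 < 246 holds -> x = 243 * 3 = 729.
Iteration 6: 729 < 246 fails; recursion stops.
SUM(x) = 3 + 9 + 27 + 81 + 243 + 729 = 1092.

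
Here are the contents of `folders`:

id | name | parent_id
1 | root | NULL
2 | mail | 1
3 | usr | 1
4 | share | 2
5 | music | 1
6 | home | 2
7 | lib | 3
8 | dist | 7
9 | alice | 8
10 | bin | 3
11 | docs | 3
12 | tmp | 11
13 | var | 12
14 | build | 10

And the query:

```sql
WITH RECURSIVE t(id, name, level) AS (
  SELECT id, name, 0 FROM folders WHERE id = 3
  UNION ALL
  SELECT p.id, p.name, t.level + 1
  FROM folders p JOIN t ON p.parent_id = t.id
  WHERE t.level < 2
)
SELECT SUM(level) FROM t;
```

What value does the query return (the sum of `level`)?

Base: id=3 (usr) at level 0.
Iteration 1: rows with parent_id in {3} -> lib (id 7, level 1), bin (id 10, level 1), docs (id 11, level 1).
Iteration 2: rows with parent_id in {7,10,11} -> dist (id 8, level 2), tmp (id 12, level 2), build (id 14, level 2).
Iteration 3: level < 2 fails for all current rows; recursion stops.
SUM(level) = 0 + 1 + 1 + 1 + 2 + 2 + 2 = 9.

9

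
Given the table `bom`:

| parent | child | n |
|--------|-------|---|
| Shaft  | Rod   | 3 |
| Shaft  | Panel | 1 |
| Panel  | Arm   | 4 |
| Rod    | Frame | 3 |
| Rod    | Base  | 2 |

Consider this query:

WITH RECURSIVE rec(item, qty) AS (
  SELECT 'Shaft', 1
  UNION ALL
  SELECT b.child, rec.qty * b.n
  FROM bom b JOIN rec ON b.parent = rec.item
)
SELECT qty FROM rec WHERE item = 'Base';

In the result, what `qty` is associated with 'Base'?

Base: (Shaft, qty=1).
Iteration 1: components of {Shaft} -> Panel = 1*1 = 1, Rod = 1*3 = 3.
Iteration 2: components of {Panel,Rod} -> Arm = 1*4 = 4, Base = 3*2 = 6, Frame = 3*3 = 9.
Iteration 3: no further components; recursion stops.

6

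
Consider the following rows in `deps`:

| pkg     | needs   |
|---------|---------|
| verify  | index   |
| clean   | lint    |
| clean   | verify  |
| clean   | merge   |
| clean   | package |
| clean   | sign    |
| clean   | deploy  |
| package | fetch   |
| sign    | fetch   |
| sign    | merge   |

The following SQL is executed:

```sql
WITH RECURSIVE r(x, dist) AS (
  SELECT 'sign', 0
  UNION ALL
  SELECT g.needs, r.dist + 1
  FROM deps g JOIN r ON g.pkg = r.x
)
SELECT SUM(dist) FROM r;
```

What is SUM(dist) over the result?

2

Base: (sign, dist=0).
Iteration 1: edges from {sign} -> (fetch, dist=1), (merge, dist=1).
Iteration 2: no outgoing edges from {fetch,merge}; recursion stops.
SUM(dist) = 0 + 1 + 1 = 2.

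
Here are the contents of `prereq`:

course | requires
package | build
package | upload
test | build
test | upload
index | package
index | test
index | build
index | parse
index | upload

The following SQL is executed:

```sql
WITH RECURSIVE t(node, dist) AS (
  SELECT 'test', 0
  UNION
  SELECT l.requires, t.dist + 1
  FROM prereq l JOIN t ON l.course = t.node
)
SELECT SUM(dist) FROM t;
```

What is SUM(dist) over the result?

2

Base: (test, dist=0).
Iteration 1: edges from {test} -> (build, dist=1), (upload, dist=1).
Iteration 2: no outgoing edges from {build,upload}; recursion stops.
SUM(dist) = 0 + 1 + 1 = 2.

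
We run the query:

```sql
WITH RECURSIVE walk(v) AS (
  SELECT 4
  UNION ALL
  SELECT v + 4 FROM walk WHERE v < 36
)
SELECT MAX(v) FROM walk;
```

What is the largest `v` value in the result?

Base: v=4.
Iteration 1: 4 < 36 holds -> v = 4 + 4 = 8.
Iteration 2: 8 < 36 holds -> v = 8 + 4 = 12.
Iteration 3: 12 < 36 holds -> v = 12 + 4 = 16.
Iteration 4: 16 < 36 holds -> v = 16 + 4 = 20.
Iteration 5: 20 < 36 holds -> v = 20 + 4 = 24.
Iteration 6: 24 < 36 holds -> v = 24 + 4 = 28.
Iteration 7: 28 < 36 holds -> v = 28 + 4 = 32.
Iteration 8: 32 < 36 holds -> v = 32 + 4 = 36.
Iteration 9: 36 < 36 fails; recursion stops.
v values: 4, 8, 12, 16, 20, 24, 28, 32, 36; the maximum is 36.

36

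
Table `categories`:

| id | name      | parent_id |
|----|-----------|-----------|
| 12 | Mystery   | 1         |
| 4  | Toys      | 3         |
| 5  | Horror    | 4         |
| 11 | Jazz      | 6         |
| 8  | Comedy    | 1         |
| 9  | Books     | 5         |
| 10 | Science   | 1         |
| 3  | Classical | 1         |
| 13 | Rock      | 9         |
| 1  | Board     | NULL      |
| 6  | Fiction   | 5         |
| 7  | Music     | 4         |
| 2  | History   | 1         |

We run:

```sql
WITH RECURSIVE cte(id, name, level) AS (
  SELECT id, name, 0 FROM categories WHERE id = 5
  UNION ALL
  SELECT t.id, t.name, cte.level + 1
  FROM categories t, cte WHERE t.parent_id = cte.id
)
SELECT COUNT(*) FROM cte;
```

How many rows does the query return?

Base: id=5 (Horror) at level 0.
Iteration 1: rows with parent_id in {5} -> Fiction (id 6, level 1), Books (id 9, level 1).
Iteration 2: rows with parent_id in {6,9} -> Jazz (id 11, level 2), Rock (id 13, level 2).
Iteration 3: no rows with parent_id in {11,13}; recursion stops.
Total rows emitted: 5.

5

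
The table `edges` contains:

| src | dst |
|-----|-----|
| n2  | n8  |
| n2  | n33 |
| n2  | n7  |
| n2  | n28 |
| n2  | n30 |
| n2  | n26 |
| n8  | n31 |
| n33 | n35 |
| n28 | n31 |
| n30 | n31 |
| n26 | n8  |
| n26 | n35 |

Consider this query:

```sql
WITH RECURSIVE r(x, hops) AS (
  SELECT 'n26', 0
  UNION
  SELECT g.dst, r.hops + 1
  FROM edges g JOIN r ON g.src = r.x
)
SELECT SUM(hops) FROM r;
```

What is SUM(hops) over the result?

4

Base: (n26, hops=0).
Iteration 1: edges from {n26} -> (n35, hops=1), (n8, hops=1).
Iteration 2: edges from {n35,n8} -> (n31, hops=2).
Iteration 3: no outgoing edges from {n31}; recursion stops.
SUM(hops) = 0 + 1 + 1 + 2 = 4.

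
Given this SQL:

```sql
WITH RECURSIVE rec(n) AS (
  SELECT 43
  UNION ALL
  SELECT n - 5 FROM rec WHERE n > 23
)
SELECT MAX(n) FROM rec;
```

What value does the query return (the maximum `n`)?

43

Base: n=43.
Iteration 1: 43 > 23 holds -> n = 43 - 5 = 38.
Iteration 2: 38 > 23 holds -> n = 38 - 5 = 33.
Iteration 3: 33 > 23 holds -> n = 33 - 5 = 28.
Iteration 4: 28 > 23 holds -> n = 28 - 5 = 23.
Iteration 5: 23 > 23 fails; recursion stops.
n values: 43, 38, 33, 28, 23; the maximum is 43.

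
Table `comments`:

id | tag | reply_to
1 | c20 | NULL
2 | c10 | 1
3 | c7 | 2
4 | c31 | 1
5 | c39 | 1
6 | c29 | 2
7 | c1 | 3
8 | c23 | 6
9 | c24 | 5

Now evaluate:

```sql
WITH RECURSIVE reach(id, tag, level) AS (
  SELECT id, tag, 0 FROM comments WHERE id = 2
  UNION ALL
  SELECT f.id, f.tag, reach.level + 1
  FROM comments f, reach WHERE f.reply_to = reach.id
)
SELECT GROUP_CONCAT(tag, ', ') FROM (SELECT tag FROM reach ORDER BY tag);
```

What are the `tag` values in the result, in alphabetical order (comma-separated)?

Base: id=2 (c10) at level 0.
Iteration 1: rows with reply_to in {2} -> c7 (id 3, level 1), c29 (id 6, level 1).
Iteration 2: rows with reply_to in {3,6} -> c1 (id 7, level 2), c23 (id 8, level 2).
Iteration 3: no rows with reply_to in {7,8}; recursion stops.

c1, c10, c23, c29, c7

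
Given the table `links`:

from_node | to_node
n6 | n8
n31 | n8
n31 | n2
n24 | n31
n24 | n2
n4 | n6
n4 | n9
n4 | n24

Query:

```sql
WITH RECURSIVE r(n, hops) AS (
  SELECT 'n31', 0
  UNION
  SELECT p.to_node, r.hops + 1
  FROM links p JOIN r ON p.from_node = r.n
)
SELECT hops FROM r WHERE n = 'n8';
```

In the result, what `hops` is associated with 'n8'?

1

Base: (n31, hops=0).
Iteration 1: edges from {n31} -> (n2, hops=1), (n8, hops=1).
Iteration 2: no outgoing edges from {n2,n8}; recursion stops.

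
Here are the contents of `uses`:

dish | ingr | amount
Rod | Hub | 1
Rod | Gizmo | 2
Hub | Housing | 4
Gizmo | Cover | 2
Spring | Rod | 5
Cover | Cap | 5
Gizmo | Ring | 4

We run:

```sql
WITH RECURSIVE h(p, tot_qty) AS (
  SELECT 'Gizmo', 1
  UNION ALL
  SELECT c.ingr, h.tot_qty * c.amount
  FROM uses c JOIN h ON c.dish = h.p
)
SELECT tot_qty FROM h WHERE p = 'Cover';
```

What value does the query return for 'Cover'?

2

Base: (Gizmo, tot_qty=1).
Iteration 1: components of {Gizmo} -> Cover = 1*2 = 2, Ring = 1*4 = 4.
Iteration 2: components of {Cover,Ring} -> Cap = 2*5 = 10.
Iteration 3: no further components; recursion stops.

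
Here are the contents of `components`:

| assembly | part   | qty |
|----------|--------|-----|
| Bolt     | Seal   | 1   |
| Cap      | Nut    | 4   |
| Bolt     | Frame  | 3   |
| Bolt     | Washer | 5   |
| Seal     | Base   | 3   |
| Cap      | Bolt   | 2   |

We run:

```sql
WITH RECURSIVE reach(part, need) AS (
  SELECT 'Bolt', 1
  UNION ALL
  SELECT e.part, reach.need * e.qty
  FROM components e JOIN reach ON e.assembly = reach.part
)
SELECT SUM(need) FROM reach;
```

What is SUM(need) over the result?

Base: (Bolt, need=1).
Iteration 1: components of {Bolt} -> Frame = 1*3 = 3, Seal = 1*1 = 1, Washer = 1*5 = 5.
Iteration 2: components of {Frame,Seal,Washer} -> Base = 1*3 = 3.
Iteration 3: no further components; recursion stops.
SUM(need) = 1 + 3 + 1 + 5 + 3 = 13.

13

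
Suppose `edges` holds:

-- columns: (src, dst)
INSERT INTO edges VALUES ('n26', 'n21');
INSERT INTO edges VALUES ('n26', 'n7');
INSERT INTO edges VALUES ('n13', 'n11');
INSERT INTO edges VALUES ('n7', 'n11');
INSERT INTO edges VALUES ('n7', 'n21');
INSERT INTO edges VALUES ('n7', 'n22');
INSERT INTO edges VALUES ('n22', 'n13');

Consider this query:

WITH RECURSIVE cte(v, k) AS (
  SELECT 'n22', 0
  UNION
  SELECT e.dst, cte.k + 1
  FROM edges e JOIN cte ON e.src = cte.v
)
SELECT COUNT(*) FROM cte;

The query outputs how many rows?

Base: (n22, k=0).
Iteration 1: edges from {n22} -> (n13, k=1).
Iteration 2: edges from {n13} -> (n11, k=2).
Iteration 3: no outgoing edges from {n11}; recursion stops.
Total rows emitted: 3.

3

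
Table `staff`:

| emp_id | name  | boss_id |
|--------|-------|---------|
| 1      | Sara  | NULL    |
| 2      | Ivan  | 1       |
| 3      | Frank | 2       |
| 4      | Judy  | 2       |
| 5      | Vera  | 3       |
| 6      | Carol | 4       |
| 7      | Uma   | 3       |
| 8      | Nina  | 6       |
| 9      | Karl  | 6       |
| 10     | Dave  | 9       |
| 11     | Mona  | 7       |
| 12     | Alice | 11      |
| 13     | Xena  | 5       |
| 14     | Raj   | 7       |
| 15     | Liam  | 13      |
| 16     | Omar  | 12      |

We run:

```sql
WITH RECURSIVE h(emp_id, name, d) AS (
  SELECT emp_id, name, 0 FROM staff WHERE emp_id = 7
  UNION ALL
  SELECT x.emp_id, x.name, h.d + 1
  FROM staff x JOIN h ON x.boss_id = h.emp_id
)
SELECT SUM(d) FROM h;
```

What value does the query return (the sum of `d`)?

7

Base: emp_id=7 (Uma) at d 0.
Iteration 1: rows with boss_id in {7} -> Mona (id 11, d 1), Raj (id 14, d 1).
Iteration 2: rows with boss_id in {11,14} -> Alice (id 12, d 2).
Iteration 3: rows with boss_id in {12} -> Omar (id 16, d 3).
Iteration 4: no rows with boss_id in {16}; recursion stops.
SUM(d) = 0 + 1 + 1 + 2 + 3 = 7.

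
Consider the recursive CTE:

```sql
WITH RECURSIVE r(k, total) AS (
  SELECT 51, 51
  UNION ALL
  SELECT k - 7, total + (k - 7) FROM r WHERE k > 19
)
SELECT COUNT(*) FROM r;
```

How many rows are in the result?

6

Base: k=51, total=51.
Iteration 1: 51 > 19 holds -> k = 51 - 7 = 44, total = 51 + 44 = 95.
Iteration 2: 44 > 19 holds -> k = 44 - 7 = 37, total = 95 + 37 = 132.
Iteration 3: 37 > 19 holds -> k = 37 - 7 = 30, total = 132 + 30 = 162.
Iteration 4: 30 > 19 holds -> k = 30 - 7 = 23, total = 162 + 23 = 185.
Iteration 5: 23 > 19 holds -> k = 23 - 7 = 16, total = 185 + 16 = 201.
Iteration 6: 16 > 19 fails; recursion stops.
Total rows emitted: 6.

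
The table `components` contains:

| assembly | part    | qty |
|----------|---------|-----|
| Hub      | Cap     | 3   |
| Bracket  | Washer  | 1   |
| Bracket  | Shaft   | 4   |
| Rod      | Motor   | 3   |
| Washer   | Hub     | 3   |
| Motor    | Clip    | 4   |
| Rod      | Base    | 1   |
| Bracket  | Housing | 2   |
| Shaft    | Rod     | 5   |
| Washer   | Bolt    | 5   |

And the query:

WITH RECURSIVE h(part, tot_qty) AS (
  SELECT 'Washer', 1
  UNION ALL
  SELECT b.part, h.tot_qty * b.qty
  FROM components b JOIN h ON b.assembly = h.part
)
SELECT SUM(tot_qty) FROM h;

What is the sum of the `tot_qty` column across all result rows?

Base: (Washer, tot_qty=1).
Iteration 1: components of {Washer} -> Bolt = 1*5 = 5, Hub = 1*3 = 3.
Iteration 2: components of {Bolt,Hub} -> Cap = 3*3 = 9.
Iteration 3: no further components; recursion stops.
SUM(tot_qty) = 1 + 3 + 5 + 9 = 18.

18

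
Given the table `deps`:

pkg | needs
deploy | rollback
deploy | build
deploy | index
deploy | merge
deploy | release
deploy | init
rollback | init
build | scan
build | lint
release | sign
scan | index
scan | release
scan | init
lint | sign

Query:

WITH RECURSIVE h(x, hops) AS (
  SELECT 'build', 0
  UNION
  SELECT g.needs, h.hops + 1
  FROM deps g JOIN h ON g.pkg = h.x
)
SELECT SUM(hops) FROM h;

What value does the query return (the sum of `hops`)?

13

Base: (build, hops=0).
Iteration 1: edges from {build} -> (lint, hops=1), (scan, hops=1).
Iteration 2: edges from {lint,scan} -> (index, hops=2), (init, hops=2), (release, hops=2), (sign, hops=2).
Iteration 3: edges from {index,init,release,sign} -> (sign, hops=3).
Iteration 4: no outgoing edges from {sign}; recursion stops.
SUM(hops) = 0 + 1 + 1 + 2 + 2 + 2 + 2 + 3 = 13.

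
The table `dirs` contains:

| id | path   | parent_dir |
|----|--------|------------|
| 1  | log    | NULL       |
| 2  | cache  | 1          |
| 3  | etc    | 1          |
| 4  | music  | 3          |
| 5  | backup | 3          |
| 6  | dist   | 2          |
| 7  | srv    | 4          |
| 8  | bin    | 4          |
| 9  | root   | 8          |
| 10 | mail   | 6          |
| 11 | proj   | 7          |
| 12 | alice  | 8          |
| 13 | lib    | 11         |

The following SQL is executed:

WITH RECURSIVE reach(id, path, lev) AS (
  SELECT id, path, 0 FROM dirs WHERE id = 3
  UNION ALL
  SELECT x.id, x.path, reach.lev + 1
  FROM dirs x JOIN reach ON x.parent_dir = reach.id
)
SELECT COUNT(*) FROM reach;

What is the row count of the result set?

9

Base: id=3 (etc) at lev 0.
Iteration 1: rows with parent_dir in {3} -> music (id 4, lev 1), backup (id 5, lev 1).
Iteration 2: rows with parent_dir in {4,5} -> srv (id 7, lev 2), bin (id 8, lev 2).
Iteration 3: rows with parent_dir in {7,8} -> root (id 9, lev 3), proj (id 11, lev 3), alice (id 12, lev 3).
Iteration 4: rows with parent_dir in {9,11,12} -> lib (id 13, lev 4).
Iteration 5: no rows with parent_dir in {13}; recursion stops.
Total rows emitted: 9.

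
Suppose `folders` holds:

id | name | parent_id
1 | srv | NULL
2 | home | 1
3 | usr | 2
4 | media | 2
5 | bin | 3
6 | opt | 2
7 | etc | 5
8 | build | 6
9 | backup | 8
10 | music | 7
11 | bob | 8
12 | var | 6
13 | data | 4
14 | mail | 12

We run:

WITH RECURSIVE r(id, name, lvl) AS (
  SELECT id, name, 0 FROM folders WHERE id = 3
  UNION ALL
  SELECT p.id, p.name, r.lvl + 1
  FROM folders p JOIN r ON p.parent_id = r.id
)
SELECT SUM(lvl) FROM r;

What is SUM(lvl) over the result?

6

Base: id=3 (usr) at lvl 0.
Iteration 1: rows with parent_id in {3} -> bin (id 5, lvl 1).
Iteration 2: rows with parent_id in {5} -> etc (id 7, lvl 2).
Iteration 3: rows with parent_id in {7} -> music (id 10, lvl 3).
Iteration 4: no rows with parent_id in {10}; recursion stops.
SUM(lvl) = 0 + 1 + 2 + 3 = 6.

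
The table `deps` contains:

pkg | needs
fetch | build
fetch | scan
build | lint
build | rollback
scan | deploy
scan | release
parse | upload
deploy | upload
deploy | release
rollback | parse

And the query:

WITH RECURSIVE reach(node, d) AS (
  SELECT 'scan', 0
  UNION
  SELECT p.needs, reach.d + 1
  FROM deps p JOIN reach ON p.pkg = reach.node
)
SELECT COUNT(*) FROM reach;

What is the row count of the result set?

Base: (scan, d=0).
Iteration 1: edges from {scan} -> (deploy, d=1), (release, d=1).
Iteration 2: edges from {deploy,release} -> (release, d=2), (upload, d=2).
Iteration 3: no outgoing edges from {release,upload}; recursion stops.
Total rows emitted: 5.

5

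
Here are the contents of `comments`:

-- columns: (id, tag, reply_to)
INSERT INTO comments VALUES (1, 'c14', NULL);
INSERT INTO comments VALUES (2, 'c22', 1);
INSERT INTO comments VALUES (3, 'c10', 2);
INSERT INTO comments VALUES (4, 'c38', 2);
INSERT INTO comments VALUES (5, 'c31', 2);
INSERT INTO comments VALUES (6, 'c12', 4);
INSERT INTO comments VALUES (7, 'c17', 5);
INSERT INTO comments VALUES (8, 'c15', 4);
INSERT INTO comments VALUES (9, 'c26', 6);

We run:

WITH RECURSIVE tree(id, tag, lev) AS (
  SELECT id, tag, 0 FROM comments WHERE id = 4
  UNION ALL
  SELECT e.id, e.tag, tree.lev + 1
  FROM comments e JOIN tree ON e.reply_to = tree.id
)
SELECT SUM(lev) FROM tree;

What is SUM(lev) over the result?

Base: id=4 (c38) at lev 0.
Iteration 1: rows with reply_to in {4} -> c12 (id 6, lev 1), c15 (id 8, lev 1).
Iteration 2: rows with reply_to in {6,8} -> c26 (id 9, lev 2).
Iteration 3: no rows with reply_to in {9}; recursion stops.
SUM(lev) = 0 + 1 + 1 + 2 = 4.

4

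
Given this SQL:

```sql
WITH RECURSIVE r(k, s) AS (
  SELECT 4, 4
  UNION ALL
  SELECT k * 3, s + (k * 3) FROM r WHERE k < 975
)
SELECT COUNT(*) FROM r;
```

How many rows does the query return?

7

Base: k=4, s=4.
Iteration 1: 4 < 975 holds -> k = 4 * 3 = 12, s = 4 + 12 = 16.
Iteration 2: 12 < 975 holds -> k = 12 * 3 = 36, s = 16 + 36 = 52.
Iteration 3: 36 < 975 holds -> k = 36 * 3 = 108, s = 52 + 108 = 160.
Iteration 4: 108 < 975 holds -> k = 108 * 3 = 324, s = 160 + 324 = 484.
Iteration 5: 324 < 975 holds -> k = 324 * 3 = 972, s = 484 + 972 = 1456.
Iteration 6: 972 < 975 holds -> k = 972 * 3 = 2916, s = 1456 + 2916 = 4372.
Iteration 7: 2916 < 975 fails; recursion stops.
Total rows emitted: 7.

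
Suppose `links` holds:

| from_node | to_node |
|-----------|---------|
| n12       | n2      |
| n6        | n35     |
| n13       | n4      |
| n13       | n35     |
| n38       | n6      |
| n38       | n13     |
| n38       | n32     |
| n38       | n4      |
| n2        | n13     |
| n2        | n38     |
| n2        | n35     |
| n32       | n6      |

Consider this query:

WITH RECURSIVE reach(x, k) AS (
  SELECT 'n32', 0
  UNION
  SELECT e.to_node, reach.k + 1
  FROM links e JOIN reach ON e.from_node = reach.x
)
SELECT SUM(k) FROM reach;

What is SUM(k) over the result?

Base: (n32, k=0).
Iteration 1: edges from {n32} -> (n6, k=1).
Iteration 2: edges from {n6} -> (n35, k=2).
Iteration 3: no outgoing edges from {n35}; recursion stops.
SUM(k) = 0 + 1 + 2 = 3.

3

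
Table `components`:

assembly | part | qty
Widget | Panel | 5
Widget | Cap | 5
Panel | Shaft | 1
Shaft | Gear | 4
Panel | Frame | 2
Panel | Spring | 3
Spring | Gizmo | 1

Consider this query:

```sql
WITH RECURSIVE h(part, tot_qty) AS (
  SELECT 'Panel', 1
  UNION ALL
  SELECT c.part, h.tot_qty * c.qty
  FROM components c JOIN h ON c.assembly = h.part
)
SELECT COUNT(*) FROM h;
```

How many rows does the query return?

6

Base: (Panel, tot_qty=1).
Iteration 1: components of {Panel} -> Frame = 1*2 = 2, Shaft = 1*1 = 1, Spring = 1*3 = 3.
Iteration 2: components of {Frame,Shaft,Spring} -> Gear = 1*4 = 4, Gizmo = 3*1 = 3.
Iteration 3: no further components; recursion stops.
Total rows emitted: 6.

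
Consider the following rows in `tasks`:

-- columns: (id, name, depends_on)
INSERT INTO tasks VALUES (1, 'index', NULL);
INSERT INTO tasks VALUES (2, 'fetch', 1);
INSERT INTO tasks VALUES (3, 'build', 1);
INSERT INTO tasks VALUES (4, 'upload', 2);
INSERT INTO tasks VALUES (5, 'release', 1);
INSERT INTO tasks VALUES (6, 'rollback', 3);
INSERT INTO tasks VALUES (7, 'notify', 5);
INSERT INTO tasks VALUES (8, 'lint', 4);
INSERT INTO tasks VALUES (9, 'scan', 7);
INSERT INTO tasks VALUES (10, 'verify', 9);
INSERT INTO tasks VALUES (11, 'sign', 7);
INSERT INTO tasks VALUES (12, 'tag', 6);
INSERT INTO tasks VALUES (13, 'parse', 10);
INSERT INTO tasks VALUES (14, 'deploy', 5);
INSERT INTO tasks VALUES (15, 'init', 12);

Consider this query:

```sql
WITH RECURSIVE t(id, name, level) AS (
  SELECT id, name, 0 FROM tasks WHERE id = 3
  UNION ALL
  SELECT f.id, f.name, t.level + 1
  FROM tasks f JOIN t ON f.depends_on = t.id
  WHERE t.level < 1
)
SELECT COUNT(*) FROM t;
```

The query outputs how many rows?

Base: id=3 (build) at level 0.
Iteration 1: rows with depends_on in {3} -> rollback (id 6, level 1).
Iteration 2: level < 1 fails for all current rows; recursion stops.
Total rows emitted: 2.

2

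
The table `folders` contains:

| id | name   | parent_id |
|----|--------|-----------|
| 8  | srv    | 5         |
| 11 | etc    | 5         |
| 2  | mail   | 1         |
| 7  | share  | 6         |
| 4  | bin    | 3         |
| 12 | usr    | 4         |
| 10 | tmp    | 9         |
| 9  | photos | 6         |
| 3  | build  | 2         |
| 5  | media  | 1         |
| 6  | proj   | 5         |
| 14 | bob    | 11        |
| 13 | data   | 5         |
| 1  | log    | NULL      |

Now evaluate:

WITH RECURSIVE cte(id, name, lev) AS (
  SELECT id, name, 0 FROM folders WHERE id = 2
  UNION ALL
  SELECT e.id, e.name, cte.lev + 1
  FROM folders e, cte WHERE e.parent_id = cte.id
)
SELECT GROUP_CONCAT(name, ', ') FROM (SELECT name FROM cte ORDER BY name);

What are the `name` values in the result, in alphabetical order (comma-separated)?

bin, build, mail, usr

Base: id=2 (mail) at lev 0.
Iteration 1: rows with parent_id in {2} -> build (id 3, lev 1).
Iteration 2: rows with parent_id in {3} -> bin (id 4, lev 2).
Iteration 3: rows with parent_id in {4} -> usr (id 12, lev 3).
Iteration 4: no rows with parent_id in {12}; recursion stops.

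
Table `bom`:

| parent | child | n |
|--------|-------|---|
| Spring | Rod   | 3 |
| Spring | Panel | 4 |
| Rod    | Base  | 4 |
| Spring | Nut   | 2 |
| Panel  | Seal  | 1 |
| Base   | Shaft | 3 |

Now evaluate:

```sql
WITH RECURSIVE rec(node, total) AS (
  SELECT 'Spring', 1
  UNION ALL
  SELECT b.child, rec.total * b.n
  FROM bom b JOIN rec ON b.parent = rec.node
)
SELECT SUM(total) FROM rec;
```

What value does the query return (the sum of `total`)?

Base: (Spring, total=1).
Iteration 1: components of {Spring} -> Nut = 1*2 = 2, Panel = 1*4 = 4, Rod = 1*3 = 3.
Iteration 2: components of {Nut,Panel,Rod} -> Base = 3*4 = 12, Seal = 4*1 = 4.
Iteration 3: components of {Base,Seal} -> Shaft = 12*3 = 36.
Iteration 4: no further components; recursion stops.
SUM(total) = 1 + 3 + 4 + 2 + 12 + 4 + 36 = 62.

62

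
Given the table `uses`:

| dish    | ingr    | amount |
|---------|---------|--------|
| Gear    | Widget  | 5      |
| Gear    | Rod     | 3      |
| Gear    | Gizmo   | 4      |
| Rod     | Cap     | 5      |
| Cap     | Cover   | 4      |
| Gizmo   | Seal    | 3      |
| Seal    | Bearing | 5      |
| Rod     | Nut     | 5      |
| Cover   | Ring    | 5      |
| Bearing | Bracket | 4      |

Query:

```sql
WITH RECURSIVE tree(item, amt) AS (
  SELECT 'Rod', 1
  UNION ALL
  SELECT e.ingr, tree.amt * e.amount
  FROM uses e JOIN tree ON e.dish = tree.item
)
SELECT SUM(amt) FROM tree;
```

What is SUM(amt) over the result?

131

Base: (Rod, amt=1).
Iteration 1: components of {Rod} -> Cap = 1*5 = 5, Nut = 1*5 = 5.
Iteration 2: components of {Cap,Nut} -> Cover = 5*4 = 20.
Iteration 3: components of {Cover} -> Ring = 20*5 = 100.
Iteration 4: no further components; recursion stops.
SUM(amt) = 1 + 5 + 5 + 20 + 100 = 131.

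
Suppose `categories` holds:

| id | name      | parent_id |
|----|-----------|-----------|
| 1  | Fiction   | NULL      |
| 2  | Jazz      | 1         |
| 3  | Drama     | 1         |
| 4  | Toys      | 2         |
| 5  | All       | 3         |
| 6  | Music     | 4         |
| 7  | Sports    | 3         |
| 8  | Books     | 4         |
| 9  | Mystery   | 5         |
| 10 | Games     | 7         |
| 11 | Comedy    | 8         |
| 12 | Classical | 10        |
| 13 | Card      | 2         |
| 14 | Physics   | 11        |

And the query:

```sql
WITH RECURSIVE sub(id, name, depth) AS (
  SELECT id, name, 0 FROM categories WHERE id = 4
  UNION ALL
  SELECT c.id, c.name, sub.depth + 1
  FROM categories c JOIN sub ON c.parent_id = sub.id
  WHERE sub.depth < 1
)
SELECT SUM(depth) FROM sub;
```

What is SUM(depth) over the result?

Base: id=4 (Toys) at depth 0.
Iteration 1: rows with parent_id in {4} -> Music (id 6, depth 1), Books (id 8, depth 1).
Iteration 2: depth < 1 fails for all current rows; recursion stops.
SUM(depth) = 0 + 1 + 1 = 2.

2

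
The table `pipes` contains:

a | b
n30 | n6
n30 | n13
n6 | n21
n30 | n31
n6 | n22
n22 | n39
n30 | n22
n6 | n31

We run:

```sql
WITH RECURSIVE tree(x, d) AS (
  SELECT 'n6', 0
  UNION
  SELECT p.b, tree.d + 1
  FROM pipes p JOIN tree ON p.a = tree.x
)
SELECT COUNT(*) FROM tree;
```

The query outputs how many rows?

5

Base: (n6, d=0).
Iteration 1: edges from {n6} -> (n21, d=1), (n22, d=1), (n31, d=1).
Iteration 2: edges from {n21,n22,n31} -> (n39, d=2).
Iteration 3: no outgoing edges from {n39}; recursion stops.
Total rows emitted: 5.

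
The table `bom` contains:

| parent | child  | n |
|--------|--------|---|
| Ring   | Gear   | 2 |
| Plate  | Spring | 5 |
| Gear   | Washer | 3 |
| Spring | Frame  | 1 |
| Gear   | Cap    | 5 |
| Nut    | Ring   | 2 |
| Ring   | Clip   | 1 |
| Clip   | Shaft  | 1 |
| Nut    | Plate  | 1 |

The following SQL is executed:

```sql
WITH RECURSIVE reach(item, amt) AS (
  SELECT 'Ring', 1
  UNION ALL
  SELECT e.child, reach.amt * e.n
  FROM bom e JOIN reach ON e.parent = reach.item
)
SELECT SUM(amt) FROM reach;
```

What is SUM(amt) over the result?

Base: (Ring, amt=1).
Iteration 1: components of {Ring} -> Clip = 1*1 = 1, Gear = 1*2 = 2.
Iteration 2: components of {Clip,Gear} -> Cap = 2*5 = 10, Shaft = 1*1 = 1, Washer = 2*3 = 6.
Iteration 3: no further components; recursion stops.
SUM(amt) = 1 + 1 + 2 + 1 + 10 + 6 = 21.

21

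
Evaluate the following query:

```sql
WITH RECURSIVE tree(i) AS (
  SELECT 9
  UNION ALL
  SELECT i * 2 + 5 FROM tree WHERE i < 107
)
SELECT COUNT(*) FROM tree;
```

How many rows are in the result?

Base: i=9.
Iteration 1: 9 < 107 holds -> i = 9 * 2 + 5 = 23.
Iteration 2: 23 < 107 holds -> i = 23 * 2 + 5 = 51.
Iteration 3: 51 < 107 holds -> i = 51 * 2 + 5 = 107.
Iteration 4: 107 < 107 fails; recursion stops.
Total rows emitted: 4.

4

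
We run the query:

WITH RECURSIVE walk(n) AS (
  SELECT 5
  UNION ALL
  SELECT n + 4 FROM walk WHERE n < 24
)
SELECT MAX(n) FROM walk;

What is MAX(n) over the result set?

25

Base: n=5.
Iteration 1: 5 < 24 holds -> n = 5 + 4 = 9.
Iteration 2: 9 < 24 holds -> n = 9 + 4 = 13.
Iteration 3: 13 < 24 holds -> n = 13 + 4 = 17.
Iteration 4: 17 < 24 holds -> n = 17 + 4 = 21.
Iteration 5: 21 < 24 holds -> n = 21 + 4 = 25.
Iteration 6: 25 < 24 fails; recursion stops.
n values: 5, 9, 13, 17, 21, 25; the maximum is 25.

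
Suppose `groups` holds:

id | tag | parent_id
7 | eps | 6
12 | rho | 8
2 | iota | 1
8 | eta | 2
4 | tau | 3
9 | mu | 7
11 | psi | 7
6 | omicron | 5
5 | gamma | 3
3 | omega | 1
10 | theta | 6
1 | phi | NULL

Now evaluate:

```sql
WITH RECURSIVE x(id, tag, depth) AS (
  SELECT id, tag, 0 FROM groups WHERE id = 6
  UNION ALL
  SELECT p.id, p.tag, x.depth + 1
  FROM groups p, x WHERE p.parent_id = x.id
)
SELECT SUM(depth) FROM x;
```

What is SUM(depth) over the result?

6

Base: id=6 (omicron) at depth 0.
Iteration 1: rows with parent_id in {6} -> eps (id 7, depth 1), theta (id 10, depth 1).
Iteration 2: rows with parent_id in {7,10} -> mu (id 9, depth 2), psi (id 11, depth 2).
Iteration 3: no rows with parent_id in {9,11}; recursion stops.
SUM(depth) = 0 + 1 + 1 + 2 + 2 = 6.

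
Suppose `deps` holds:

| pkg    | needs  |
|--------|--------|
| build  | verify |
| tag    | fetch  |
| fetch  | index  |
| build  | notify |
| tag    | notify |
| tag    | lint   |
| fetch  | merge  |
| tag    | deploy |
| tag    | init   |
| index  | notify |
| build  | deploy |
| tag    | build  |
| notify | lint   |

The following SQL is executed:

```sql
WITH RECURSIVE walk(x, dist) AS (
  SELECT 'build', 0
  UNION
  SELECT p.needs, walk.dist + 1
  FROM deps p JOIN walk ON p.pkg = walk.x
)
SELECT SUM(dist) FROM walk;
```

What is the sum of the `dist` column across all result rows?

Base: (build, dist=0).
Iteration 1: edges from {build} -> (deploy, dist=1), (notify, dist=1), (verify, dist=1).
Iteration 2: edges from {deploy,notify,verify} -> (lint, dist=2).
Iteration 3: no outgoing edges from {lint}; recursion stops.
SUM(dist) = 0 + 1 + 1 + 1 + 2 = 5.

5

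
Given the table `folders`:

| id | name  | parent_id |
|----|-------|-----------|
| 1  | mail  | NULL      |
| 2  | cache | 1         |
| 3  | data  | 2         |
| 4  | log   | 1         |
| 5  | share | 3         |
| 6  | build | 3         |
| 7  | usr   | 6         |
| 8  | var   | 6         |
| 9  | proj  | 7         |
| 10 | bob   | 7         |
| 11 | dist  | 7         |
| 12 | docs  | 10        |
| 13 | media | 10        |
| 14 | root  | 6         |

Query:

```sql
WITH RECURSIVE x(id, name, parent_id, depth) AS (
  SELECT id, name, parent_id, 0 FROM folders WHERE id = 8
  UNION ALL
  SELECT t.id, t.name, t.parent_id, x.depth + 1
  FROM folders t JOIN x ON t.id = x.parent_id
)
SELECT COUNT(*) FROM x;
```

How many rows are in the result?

Base: id=8 (var), parent_id=6, depth 0.
Iteration 1: join on id=6 -> build (id 6, parent_id=3, depth 1).
Iteration 2: join on id=3 -> data (id 3, parent_id=2, depth 2).
Iteration 3: join on id=2 -> cache (id 2, parent_id=1, depth 3).
Iteration 4: join on id=1 -> mail (id 1, parent_id=NULL, depth 4).
Iteration 5: parent_id is NULL; no match; recursion stops.
Total rows emitted: 5.

5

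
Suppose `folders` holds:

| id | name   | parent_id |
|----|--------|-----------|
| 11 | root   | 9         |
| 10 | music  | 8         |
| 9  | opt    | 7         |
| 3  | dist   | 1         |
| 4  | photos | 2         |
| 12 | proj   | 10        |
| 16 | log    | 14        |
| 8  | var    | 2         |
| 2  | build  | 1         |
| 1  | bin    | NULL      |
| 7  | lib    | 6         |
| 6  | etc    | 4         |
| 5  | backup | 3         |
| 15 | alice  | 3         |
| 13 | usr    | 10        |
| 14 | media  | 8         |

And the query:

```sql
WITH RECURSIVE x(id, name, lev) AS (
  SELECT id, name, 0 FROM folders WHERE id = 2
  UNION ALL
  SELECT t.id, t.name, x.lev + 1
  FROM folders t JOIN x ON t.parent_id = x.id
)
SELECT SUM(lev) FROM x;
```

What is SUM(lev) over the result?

Base: id=2 (build) at lev 0.
Iteration 1: rows with parent_id in {2} -> photos (id 4, lev 1), var (id 8, lev 1).
Iteration 2: rows with parent_id in {4,8} -> etc (id 6, lev 2), music (id 10, lev 2), media (id 14, lev 2).
Iteration 3: rows with parent_id in {6,10,14} -> lib (id 7, lev 3), proj (id 12, lev 3), usr (id 13, lev 3), log (id 16, lev 3).
Iteration 4: rows with parent_id in {7,12,13,16} -> opt (id 9, lev 4).
Iteration 5: rows with parent_id in {9} -> root (id 11, lev 5).
Iteration 6: no rows with parent_id in {11}; recursion stops.
SUM(lev) = 0 + 1 + 1 + 2 + 2 + 2 + 3 + 3 + 3 + 3 + 4 + 5 = 29.

29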